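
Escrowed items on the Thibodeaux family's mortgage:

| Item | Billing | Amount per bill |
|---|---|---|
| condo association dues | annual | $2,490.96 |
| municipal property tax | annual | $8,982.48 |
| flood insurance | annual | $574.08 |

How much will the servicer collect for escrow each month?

Condo association dues: $2,490.96/yr
Municipal property tax: $8,982.48/yr
Flood insurance: $574.08/yr
Annual escrow total = $2,490.96 + $8,982.48 + $574.08 = $12,047.52
Monthly = $12,047.52 ÷ 12 = $1,003.96

$1,003.96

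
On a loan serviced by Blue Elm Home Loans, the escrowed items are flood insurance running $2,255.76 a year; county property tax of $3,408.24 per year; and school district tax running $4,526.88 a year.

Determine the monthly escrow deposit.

$849.24

Flood insurance — $2,255.76/yr
County property tax — $3,408.24/yr
School district tax — $4,526.88/yr
Total per year = $2,255.76 + $3,408.24 + $4,526.88 = $10,190.88
Monthly escrow = $10,190.88 ÷ 12 = $849.24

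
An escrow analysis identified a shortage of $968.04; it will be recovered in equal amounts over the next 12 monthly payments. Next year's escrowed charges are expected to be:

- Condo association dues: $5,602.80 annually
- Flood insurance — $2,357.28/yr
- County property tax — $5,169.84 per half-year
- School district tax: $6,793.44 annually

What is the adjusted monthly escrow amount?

Condo association dues: $5,602.80 per year
Flood insurance: $2,357.28 per year
County property tax: $5,169.84 × 2 = $10,339.68 per year
School district tax: $6,793.44 per year
Annual escrow total = $5,602.80 + $2,357.28 + $10,339.68 + $6,793.44 = $25,093.20
Base monthly escrow = $25,093.20 ÷ 12 = $2,091.10
Shortage spread = $968.04 / 12 = $80.67/mo
New monthly escrow = $2,091.10 + $80.67 = $2,171.77

$2,171.77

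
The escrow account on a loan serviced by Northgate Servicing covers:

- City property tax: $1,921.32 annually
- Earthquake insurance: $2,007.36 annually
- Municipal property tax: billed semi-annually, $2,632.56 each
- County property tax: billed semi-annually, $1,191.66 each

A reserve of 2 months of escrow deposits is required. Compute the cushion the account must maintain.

City property tax = $1,921.32
Earthquake insurance = $2,007.36
Municipal property tax = $2,632.56 × 2 = $5,265.12
County property tax = $1,191.66 × 2 = $2,383.32
Total per year = $11,577.12
Per month = $11,577.12 / 12 = $964.76
Reserve = 2 × $964.76 = $1,929.52

$1,929.52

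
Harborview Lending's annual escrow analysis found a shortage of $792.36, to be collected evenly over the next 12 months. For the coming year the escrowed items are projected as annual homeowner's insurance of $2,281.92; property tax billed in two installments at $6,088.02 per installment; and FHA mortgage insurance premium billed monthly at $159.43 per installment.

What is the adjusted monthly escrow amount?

$1,430.29

Homeowner's insurance: $2,281.92/yr
Property tax: $6,088.02 × 2 = $12,176.04/yr
FHA mortgage insurance premium: $159.43 × 12 = $1,913.16/yr
Yearly total = $2,281.92 + $12,176.04 + $1,913.16 = $16,371.12
Per month = $16,371.12 / 12 = $1,364.26
Monthly shortage recovery: $792.36 / 12 = $66.03
New monthly escrow = $1,364.26 + $66.03 = $1,430.29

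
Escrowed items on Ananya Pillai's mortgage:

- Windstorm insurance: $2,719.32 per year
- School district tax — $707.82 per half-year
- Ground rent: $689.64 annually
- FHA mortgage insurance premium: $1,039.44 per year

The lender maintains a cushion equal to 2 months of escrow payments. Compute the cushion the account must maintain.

$977.34

Windstorm insurance = $2,719.32/yr
School district tax = $707.82 × 2 = $1,415.64/yr
Ground rent = $689.64/yr
FHA mortgage insurance premium = $1,039.44/yr
Annual escrow total = $2,719.32 + $1,415.64 + $689.64 + $1,039.44 = $5,864.04
Per month = $5,864.04 / 12 = $488.67
Reserve = 2 × $488.67 = $977.34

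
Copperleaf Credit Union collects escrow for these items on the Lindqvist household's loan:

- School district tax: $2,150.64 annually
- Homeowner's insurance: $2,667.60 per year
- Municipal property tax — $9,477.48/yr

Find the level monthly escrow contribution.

$1,191.31

School district tax — $2,150.64 annually
Homeowner's insurance — $2,667.60 annually
Municipal property tax — $9,477.48 annually
Combined annual = $2,150.64 + $2,667.60 + $9,477.48 = $14,295.72
Per month = $14,295.72 ÷ 12 = $1,191.31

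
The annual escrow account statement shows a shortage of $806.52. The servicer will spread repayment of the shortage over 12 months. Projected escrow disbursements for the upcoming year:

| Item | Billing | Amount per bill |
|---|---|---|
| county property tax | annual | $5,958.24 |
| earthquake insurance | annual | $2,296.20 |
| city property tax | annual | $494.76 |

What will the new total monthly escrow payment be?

County property tax: $5,958.24/yr
Earthquake insurance: $2,296.20/yr
City property tax: $494.76/yr
Total annual escrow = $5,958.24 + $2,296.20 + $494.76 = $8,749.20
Monthly escrow = $8,749.20 ÷ 12 = $729.10
Monthly shortage recovery: $806.52 ÷ 12 = $67.21
New monthly escrow = $729.10 + $67.21 = $796.31

$796.31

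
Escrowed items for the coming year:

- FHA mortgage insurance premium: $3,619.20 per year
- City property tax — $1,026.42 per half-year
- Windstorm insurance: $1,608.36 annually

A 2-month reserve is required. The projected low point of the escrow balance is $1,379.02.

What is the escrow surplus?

$165.62

FHA mortgage insurance premium: $3,619.20 annually
City property tax: $1,026.42 × 2 = $2,052.84 annually
Windstorm insurance: $1,608.36 annually
Annual escrow total = $7,280.40
Base monthly escrow = $7,280.40 / 12 = $606.70
Required cushion = 2 × $606.70 = $1,213.40
Excess over cushion: $1,379.02 − $1,213.40 = $165.62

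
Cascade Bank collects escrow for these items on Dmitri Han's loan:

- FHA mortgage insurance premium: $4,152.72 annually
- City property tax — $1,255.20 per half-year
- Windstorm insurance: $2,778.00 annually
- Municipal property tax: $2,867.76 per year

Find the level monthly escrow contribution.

FHA mortgage insurance premium = $4,152.72/yr
City property tax = $1,255.20 × 2 = $2,510.40/yr
Windstorm insurance = $2,778.00/yr
Municipal property tax = $2,867.76/yr
Combined annual = $4,152.72 + $2,510.40 + $2,778.00 + $2,867.76 = $12,308.88
Monthly = $12,308.88 ÷ 12 = $1,025.74

$1,025.74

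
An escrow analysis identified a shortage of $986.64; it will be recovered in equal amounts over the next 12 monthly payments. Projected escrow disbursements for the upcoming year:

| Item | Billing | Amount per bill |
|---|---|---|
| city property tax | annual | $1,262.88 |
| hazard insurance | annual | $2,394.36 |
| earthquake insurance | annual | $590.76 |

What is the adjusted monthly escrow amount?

City property tax — $1,262.88 per year
Hazard insurance — $2,394.36 per year
Earthquake insurance — $590.76 per year
Total per year = $1,262.88 + $2,394.36 + $590.76 = $4,248.00
Monthly escrow = $4,248.00 / 12 = $354.00
Shortage spread = $986.64 / 12 = $82.22/mo
Adjusted monthly = $354.00 + $82.22 = $436.22

$436.22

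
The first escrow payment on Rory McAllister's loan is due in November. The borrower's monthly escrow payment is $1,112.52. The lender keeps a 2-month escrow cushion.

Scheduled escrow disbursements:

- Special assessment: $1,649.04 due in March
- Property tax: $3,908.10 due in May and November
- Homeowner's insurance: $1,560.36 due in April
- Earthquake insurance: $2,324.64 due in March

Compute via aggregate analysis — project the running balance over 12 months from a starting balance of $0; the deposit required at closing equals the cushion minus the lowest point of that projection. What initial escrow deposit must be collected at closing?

Cushion = 2 × $1,112.52 = $2,225.04
Trial balance (start $0, +$1,112.52 each month, − disbursements):
  Nov: +$1,112.52 − $3,908.10 → -$2,795.58
  Dec: +$1,112.52 → -$1,683.06
  Jan: +$1,112.52 → -$570.54
  Feb: +$1,112.52 → $541.98
  Mar: +$1,112.52 − $3,973.68 → -$2,319.18
  Apr: +$1,112.52 − $1,560.36 → -$2,767.02
  May: +$1,112.52 − $3,908.10 → -$5,562.60
  Jun: +$1,112.52 → -$4,450.08
  Jul: +$1,112.52 → -$3,337.56
  Aug: +$1,112.52 → -$2,225.04
  Sep: +$1,112.52 → -$1,112.52
  Oct: +$1,112.52 → $0.00
Lowest trial balance = -$5,562.60 (May)
Initial deposit = cushion − low point = $2,225.04 − (-$5,562.60) = $7,787.64

$7,787.64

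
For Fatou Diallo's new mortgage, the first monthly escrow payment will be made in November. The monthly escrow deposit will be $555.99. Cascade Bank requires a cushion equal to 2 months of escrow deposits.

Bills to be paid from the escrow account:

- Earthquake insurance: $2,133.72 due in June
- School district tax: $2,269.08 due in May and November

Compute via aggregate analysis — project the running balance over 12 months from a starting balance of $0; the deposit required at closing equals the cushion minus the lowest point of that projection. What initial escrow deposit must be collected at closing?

$3,335.94

Cushion = 2 × $555.99 = $1,111.98
Trial balance (start $0, +$555.99 each month, − disbursements):
  Nov: +$555.99 − $2,269.08 → -$1,713.09
  Dec: +$555.99 → -$1,157.10
  Jan: +$555.99 → -$601.11
  Feb: +$555.99 → -$45.12
  Mar: +$555.99 → $510.87
  Apr: +$555.99 → $1,066.86
  May: +$555.99 − $2,269.08 → -$646.23
  Jun: +$555.99 − $2,133.72 → -$2,223.96
  Jul: +$555.99 → -$1,667.97
  Aug: +$555.99 → -$1,111.98
  Sep: +$555.99 → -$555.99
  Oct: +$555.99 → $0.00
Lowest trial balance = -$2,223.96 (Jun)
Initial deposit = cushion − low point = $1,111.98 − (-$2,223.96) = $3,335.94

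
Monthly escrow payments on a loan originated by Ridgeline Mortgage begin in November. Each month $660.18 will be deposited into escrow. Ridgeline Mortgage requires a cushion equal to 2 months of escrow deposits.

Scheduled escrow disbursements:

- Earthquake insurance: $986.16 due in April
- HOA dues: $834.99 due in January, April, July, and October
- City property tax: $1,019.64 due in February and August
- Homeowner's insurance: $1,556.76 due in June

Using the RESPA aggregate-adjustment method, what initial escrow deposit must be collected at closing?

$1,805.73

Cushion = 2 × $660.18 = $1,320.36
Trial balance (start $0, +$660.18 each month, − disbursements):
  Nov: +$660.18 → $660.18
  Dec: +$660.18 → $1,320.36
  Jan: +$660.18 − $834.99 → $1,145.55
  Feb: +$660.18 − $1,019.64 → $786.09
  Mar: +$660.18 → $1,446.27
  Apr: +$660.18 − $1,821.15 → $285.30
  May: +$660.18 → $945.48
  Jun: +$660.18 − $1,556.76 → $48.90
  Jul: +$660.18 − $834.99 → -$125.91
  Aug: +$660.18 − $1,019.64 → -$485.37
  Sep: +$660.18 → $174.81
  Oct: +$660.18 − $834.99 → $0.00
Lowest trial balance = -$485.37 (Aug)
Initial deposit = cushion − low point = $1,320.36 − (-$485.37) = $1,805.73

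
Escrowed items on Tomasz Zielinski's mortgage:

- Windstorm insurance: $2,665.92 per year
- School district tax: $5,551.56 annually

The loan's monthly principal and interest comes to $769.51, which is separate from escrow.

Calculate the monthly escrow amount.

Windstorm insurance — $2,665.92
School district tax — $5,551.56
Annual escrow total = $2,665.92 + $5,551.56 = $8,217.48
Monthly escrow = $8,217.48 / 12 = $684.79

$684.79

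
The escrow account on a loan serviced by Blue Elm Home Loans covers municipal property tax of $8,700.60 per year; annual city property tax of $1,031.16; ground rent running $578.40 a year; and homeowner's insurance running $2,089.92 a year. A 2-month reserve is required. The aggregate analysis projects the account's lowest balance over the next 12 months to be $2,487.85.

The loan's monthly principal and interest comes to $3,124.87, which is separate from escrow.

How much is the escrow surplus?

$421.17

Municipal property tax = $8,700.60
City property tax = $1,031.16
Ground rent = $578.40
Homeowner's insurance = $2,089.92
Combined annual = $8,700.60 + $1,031.16 + $578.40 + $2,089.92 = $12,400.08
Monthly = $12,400.08 ÷ 12 = $1,033.34
Required cushion = 2 × $1,033.34 = $2,066.68
Excess over cushion: $2,487.85 − $2,066.68 = $421.17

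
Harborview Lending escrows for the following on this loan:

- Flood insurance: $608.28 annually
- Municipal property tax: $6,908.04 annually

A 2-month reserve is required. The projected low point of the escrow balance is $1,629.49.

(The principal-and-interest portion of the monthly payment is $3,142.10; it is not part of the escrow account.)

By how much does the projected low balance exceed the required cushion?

Flood insurance — $608.28/yr
Municipal property tax — $6,908.04/yr
Total per year = $7,516.32
Base monthly escrow = $7,516.32 / 12 = $626.36
Required reserve = 2 × $626.36 = $1,252.72
Excess over cushion: $1,629.49 − $1,252.72 = $376.77

$376.77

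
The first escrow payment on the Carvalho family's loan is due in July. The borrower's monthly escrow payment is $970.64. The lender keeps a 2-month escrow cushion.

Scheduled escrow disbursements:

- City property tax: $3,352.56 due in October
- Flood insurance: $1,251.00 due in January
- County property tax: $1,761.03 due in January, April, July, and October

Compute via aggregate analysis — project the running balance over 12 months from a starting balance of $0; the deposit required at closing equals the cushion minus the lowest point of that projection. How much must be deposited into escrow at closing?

$5,033.45

Cushion = 2 × $970.64 = $1,941.28
Trial balance (start $0, +$970.64 each month, − disbursements):
  Jul: +$970.64 − $1,761.03 → -$790.39
  Aug: +$970.64 → $180.25
  Sep: +$970.64 → $1,150.89
  Oct: +$970.64 − $5,113.59 → -$2,992.06
  Nov: +$970.64 → -$2,021.42
  Dec: +$970.64 → -$1,050.78
  Jan: +$970.64 − $3,012.03 → -$3,092.17
  Feb: +$970.64 → -$2,121.53
  Mar: +$970.64 → -$1,150.89
  Apr: +$970.64 − $1,761.03 → -$1,941.28
  May: +$970.64 → -$970.64
  Jun: +$970.64 → $0.00
Lowest trial balance = -$3,092.17 (Jan)
Initial deposit = cushion − low point = $1,941.28 − (-$3,092.17) = $5,033.45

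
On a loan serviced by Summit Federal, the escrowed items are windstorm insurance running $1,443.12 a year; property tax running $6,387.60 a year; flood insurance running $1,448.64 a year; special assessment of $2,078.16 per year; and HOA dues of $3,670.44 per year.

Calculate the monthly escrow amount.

$1,252.33

Windstorm insurance: $1,443.12
Property tax: $6,387.60
Flood insurance: $1,448.64
Special assessment: $2,078.16
HOA dues: $3,670.44
Total per year = $1,443.12 + $6,387.60 + $1,448.64 + $2,078.16 + $3,670.44 = $15,027.96
Base monthly escrow = $15,027.96 / 12 = $1,252.33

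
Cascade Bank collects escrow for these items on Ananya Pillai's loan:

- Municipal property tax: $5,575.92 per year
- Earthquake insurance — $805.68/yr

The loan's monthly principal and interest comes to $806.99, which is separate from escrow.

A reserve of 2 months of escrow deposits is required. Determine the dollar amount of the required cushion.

$1,063.60

Municipal property tax: $5,575.92 per year
Earthquake insurance: $805.68 per year
Yearly total = $5,575.92 + $805.68 = $6,381.60
Per month = $6,381.60 / 12 = $531.80
Cushion = 2 × $531.80 = $1,063.60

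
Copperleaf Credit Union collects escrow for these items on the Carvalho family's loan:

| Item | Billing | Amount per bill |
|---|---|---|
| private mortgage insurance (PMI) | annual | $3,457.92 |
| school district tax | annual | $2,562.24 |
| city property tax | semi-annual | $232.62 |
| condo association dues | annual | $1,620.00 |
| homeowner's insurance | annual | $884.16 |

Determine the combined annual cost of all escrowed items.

Private mortgage insurance (PMI) = $3,457.92 per year
School district tax = $2,562.24 per year
City property tax = $232.62 × 2 = $465.24 per year
Condo association dues = $1,620.00 per year
Homeowner's insurance = $884.16 per year
Total annual escrow = $3,457.92 + $2,562.24 + $465.24 + $1,620.00 + $884.16 = $8,989.56

$8,989.56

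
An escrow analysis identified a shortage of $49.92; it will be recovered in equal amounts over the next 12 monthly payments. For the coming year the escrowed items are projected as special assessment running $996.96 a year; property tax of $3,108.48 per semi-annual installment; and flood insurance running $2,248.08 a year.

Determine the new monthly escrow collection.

$792.66

Special assessment: $996.96 annually
Property tax: $3,108.48 × 2 = $6,216.96 annually
Flood insurance: $2,248.08 annually
Combined annual = $996.96 + $6,216.96 + $2,248.08 = $9,462.00
Base monthly escrow = $9,462.00 / 12 = $788.50
Monthly shortage recovery: $49.92 / 12 = $4.16
New monthly escrow = $788.50 + $4.16 = $792.66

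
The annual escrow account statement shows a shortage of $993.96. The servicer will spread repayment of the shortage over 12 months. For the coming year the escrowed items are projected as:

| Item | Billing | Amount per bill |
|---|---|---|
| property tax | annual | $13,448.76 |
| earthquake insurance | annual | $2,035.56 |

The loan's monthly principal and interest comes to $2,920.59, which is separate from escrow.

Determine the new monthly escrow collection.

Property tax: $13,448.76 annually
Earthquake insurance: $2,035.56 annually
Yearly total = $15,484.32
Monthly escrow = $15,484.32 ÷ 12 = $1,290.36
Shortage spread = $993.96 / 12 = $82.83/mo
New monthly escrow = $1,290.36 + $82.83 = $1,373.19

$1,373.19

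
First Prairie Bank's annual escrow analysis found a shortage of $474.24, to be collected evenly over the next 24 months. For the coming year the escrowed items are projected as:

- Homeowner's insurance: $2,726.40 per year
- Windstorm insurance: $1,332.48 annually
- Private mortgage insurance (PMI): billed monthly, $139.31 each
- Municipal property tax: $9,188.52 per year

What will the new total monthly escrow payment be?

Homeowner's insurance — $2,726.40 annually
Windstorm insurance — $1,332.48 annually
Private mortgage insurance (PMI) — $139.31 × 12 = $1,671.72 annually
Municipal property tax — $9,188.52 annually
Yearly total = $2,726.40 + $1,332.48 + $1,671.72 + $9,188.52 = $14,919.12
Monthly = $14,919.12 / 12 = $1,243.26
Monthly shortage recovery: $474.24 / 24 = $19.76
Adjusted monthly = $1,243.26 + $19.76 = $1,263.02

$1,263.02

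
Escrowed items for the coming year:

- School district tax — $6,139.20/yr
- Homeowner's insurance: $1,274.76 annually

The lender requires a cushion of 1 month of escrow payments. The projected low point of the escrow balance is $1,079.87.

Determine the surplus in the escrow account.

School district tax — $6,139.20 per year
Homeowner's insurance — $1,274.76 per year
Annual escrow total = $6,139.20 + $1,274.76 = $7,413.96
Monthly escrow = $7,413.96 ÷ 12 = $617.83
Required cushion = 1 × $617.83 = $617.83
Excess over cushion: $1,079.87 − $617.83 = $462.04

$462.04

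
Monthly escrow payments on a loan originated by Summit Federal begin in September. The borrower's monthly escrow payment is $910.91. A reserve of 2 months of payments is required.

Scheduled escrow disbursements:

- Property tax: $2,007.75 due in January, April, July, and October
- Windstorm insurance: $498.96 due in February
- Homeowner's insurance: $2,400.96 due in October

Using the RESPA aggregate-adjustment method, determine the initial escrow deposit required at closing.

$4,408.71

Cushion = 2 × $910.91 = $1,821.82
Trial balance (start $0, +$910.91 each month, − disbursements):
  Sep: +$910.91 → $910.91
  Oct: +$910.91 − $4,408.71 → -$2,586.89
  Nov: +$910.91 → -$1,675.98
  Dec: +$910.91 → -$765.07
  Jan: +$910.91 − $2,007.75 → -$1,861.91
  Feb: +$910.91 − $498.96 → -$1,449.96
  Mar: +$910.91 → -$539.05
  Apr: +$910.91 − $2,007.75 → -$1,635.89
  May: +$910.91 → -$724.98
  Jun: +$910.91 → $185.93
  Jul: +$910.91 − $2,007.75 → -$910.91
  Aug: +$910.91 → $0.00
Lowest trial balance = -$2,586.89 (Oct)
Initial deposit = cushion − low point = $1,821.82 − (-$2,586.89) = $4,408.71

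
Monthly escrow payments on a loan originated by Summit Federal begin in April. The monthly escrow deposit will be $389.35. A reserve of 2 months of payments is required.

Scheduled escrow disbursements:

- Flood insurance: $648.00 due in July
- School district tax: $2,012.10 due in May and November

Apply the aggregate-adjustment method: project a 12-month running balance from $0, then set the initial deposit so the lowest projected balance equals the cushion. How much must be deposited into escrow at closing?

$2,336.10

Cushion = 2 × $389.35 = $778.70
Trial balance (start $0, +$389.35 each month, − disbursements):
  Apr: +$389.35 → $389.35
  May: +$389.35 − $2,012.10 → -$1,233.40
  Jun: +$389.35 → -$844.05
  Jul: +$389.35 − $648.00 → -$1,102.70
  Aug: +$389.35 → -$713.35
  Sep: +$389.35 → -$324.00
  Oct: +$389.35 → $65.35
  Nov: +$389.35 − $2,012.10 → -$1,557.40
  Dec: +$389.35 → -$1,168.05
  Jan: +$389.35 → -$778.70
  Feb: +$389.35 → -$389.35
  Mar: +$389.35 → $0.00
Lowest trial balance = -$1,557.40 (Nov)
Initial deposit = cushion − low point = $778.70 − (-$1,557.40) = $2,336.10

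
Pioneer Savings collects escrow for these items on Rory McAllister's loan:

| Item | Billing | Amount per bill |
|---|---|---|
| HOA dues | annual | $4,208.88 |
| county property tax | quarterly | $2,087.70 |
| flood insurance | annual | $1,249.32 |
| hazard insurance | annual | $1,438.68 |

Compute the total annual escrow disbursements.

HOA dues = $4,208.88 annually
County property tax = $2,087.70 × 4 = $8,350.80 annually
Flood insurance = $1,249.32 annually
Hazard insurance = $1,438.68 annually
Yearly total = $4,208.88 + $8,350.80 + $1,249.32 + $1,438.68 = $15,247.68

$15,247.68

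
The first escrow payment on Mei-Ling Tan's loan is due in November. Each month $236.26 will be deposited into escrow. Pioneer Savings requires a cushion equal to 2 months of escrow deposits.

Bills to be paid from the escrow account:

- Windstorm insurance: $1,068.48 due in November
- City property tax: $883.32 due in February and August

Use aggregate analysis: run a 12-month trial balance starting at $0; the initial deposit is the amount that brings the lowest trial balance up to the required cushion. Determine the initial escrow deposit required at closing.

$1,479.28

Cushion = 2 × $236.26 = $472.52
Trial balance (start $0, +$236.26 each month, − disbursements):
  Nov: +$236.26 − $1,068.48 → -$832.22
  Dec: +$236.26 → -$595.96
  Jan: +$236.26 → -$359.70
  Feb: +$236.26 − $883.32 → -$1,006.76
  Mar: +$236.26 → -$770.50
  Apr: +$236.26 → -$534.24
  May: +$236.26 → -$297.98
  Jun: +$236.26 → -$61.72
  Jul: +$236.26 → $174.54
  Aug: +$236.26 − $883.32 → -$472.52
  Sep: +$236.26 → -$236.26
  Oct: +$236.26 → $0.00
Lowest trial balance = -$1,006.76 (Feb)
Initial deposit = cushion − low point = $472.52 − (-$1,006.76) = $1,479.28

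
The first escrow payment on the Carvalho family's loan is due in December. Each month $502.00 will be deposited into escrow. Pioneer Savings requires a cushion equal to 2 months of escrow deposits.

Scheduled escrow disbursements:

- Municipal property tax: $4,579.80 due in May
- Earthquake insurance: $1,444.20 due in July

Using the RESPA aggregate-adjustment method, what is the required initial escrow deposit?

$3,012.00

Cushion = 2 × $502.00 = $1,004.00
Trial balance (start $0, +$502.00 each month, − disbursements):
  Dec: +$502.00 → $502.00
  Jan: +$502.00 → $1,004.00
  Feb: +$502.00 → $1,506.00
  Mar: +$502.00 → $2,008.00
  Apr: +$502.00 → $2,510.00
  May: +$502.00 − $4,579.80 → -$1,567.80
  Jun: +$502.00 → -$1,065.80
  Jul: +$502.00 − $1,444.20 → -$2,008.00
  Aug: +$502.00 → -$1,506.00
  Sep: +$502.00 → -$1,004.00
  Oct: +$502.00 → -$502.00
  Nov: +$502.00 → $0.00
Lowest trial balance = -$2,008.00 (Jul)
Initial deposit = cushion − low point = $1,004.00 − (-$2,008.00) = $3,012.00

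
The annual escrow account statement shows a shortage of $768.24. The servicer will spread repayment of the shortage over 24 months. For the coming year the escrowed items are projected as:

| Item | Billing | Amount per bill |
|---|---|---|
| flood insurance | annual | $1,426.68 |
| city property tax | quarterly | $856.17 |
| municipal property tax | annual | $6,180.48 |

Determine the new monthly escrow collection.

Flood insurance: $1,426.68/yr
City property tax: $856.17 × 4 = $3,424.68/yr
Municipal property tax: $6,180.48/yr
Combined annual = $1,426.68 + $3,424.68 + $6,180.48 = $11,031.84
Monthly = $11,031.84 / 12 = $919.32
Monthly shortage recovery: $768.24 / 24 = $32.01
Adjusted monthly = $919.32 + $32.01 = $951.33

$951.33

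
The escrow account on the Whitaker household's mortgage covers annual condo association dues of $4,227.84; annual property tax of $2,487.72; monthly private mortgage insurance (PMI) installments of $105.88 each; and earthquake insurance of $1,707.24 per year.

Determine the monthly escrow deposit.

Condo association dues — $4,227.84 annually
Property tax — $2,487.72 annually
Private mortgage insurance (PMI) — $105.88 × 12 = $1,270.56 annually
Earthquake insurance — $1,707.24 annually
Total per year = $9,693.36
Base monthly escrow = $9,693.36 ÷ 12 = $807.78

$807.78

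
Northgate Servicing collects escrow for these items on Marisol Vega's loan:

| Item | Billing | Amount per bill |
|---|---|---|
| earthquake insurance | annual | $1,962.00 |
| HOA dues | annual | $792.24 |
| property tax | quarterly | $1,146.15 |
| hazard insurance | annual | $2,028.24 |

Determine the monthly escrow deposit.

Earthquake insurance = $1,962.00
HOA dues = $792.24
Property tax = $1,146.15 × 4 = $4,584.60
Hazard insurance = $2,028.24
Yearly total = $9,367.08
Base monthly escrow = $9,367.08 / 12 = $780.59

$780.59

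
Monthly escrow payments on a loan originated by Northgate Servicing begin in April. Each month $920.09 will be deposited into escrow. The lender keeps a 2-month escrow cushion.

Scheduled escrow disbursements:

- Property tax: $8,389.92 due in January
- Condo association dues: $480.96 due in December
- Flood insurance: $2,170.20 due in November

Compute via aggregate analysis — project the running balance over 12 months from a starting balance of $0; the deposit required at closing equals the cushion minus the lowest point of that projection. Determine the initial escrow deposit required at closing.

$3,680.36

Cushion = 2 × $920.09 = $1,840.18
Trial balance (start $0, +$920.09 each month, − disbursements):
  Apr: +$920.09 → $920.09
  May: +$920.09 → $1,840.18
  Jun: +$920.09 → $2,760.27
  Jul: +$920.09 → $3,680.36
  Aug: +$920.09 → $4,600.45
  Sep: +$920.09 → $5,520.54
  Oct: +$920.09 → $6,440.63
  Nov: +$920.09 − $2,170.20 → $5,190.52
  Dec: +$920.09 − $480.96 → $5,629.65
  Jan: +$920.09 − $8,389.92 → -$1,840.18
  Feb: +$920.09 → -$920.09
  Mar: +$920.09 → $0.00
Lowest trial balance = -$1,840.18 (Jan)
Initial deposit = cushion − low point = $1,840.18 − (-$1,840.18) = $3,680.36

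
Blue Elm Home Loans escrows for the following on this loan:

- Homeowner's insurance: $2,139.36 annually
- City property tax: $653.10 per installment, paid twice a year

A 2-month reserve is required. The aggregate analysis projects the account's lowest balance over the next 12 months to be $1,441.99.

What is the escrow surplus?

Homeowner's insurance: $2,139.36
City property tax: $653.10 × 2 = $1,306.20
Combined annual = $2,139.36 + $1,306.20 = $3,445.56
Monthly escrow = $3,445.56 / 12 = $287.13
Cushion = 2 × $287.13 = $574.26
Excess over cushion: $1,441.99 − $574.26 = $867.73

$867.73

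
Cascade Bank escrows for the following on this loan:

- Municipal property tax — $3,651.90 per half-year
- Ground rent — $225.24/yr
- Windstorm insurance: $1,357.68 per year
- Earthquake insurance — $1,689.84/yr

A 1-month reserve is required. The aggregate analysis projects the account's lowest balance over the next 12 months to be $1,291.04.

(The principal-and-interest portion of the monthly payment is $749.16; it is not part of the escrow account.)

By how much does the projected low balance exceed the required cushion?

Municipal property tax: $3,651.90 × 2 = $7,303.80
Ground rent: $225.24
Windstorm insurance: $1,357.68
Earthquake insurance: $1,689.84
Combined annual = $7,303.80 + $225.24 + $1,357.68 + $1,689.84 = $10,576.56
Monthly escrow = $10,576.56 ÷ 12 = $881.38
Required reserve = 1 × $881.38 = $881.38
Surplus = $1,291.04 − $881.38 = $409.66

$409.66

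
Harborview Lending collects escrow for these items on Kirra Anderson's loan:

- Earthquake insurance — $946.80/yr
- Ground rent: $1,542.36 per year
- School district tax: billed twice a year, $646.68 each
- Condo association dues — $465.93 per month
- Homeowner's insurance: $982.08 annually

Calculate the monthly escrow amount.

$862.98

Earthquake insurance — $946.80
Ground rent — $1,542.36
School district tax — $646.68 × 2 = $1,293.36
Condo association dues — $465.93 × 12 = $5,591.16
Homeowner's insurance — $982.08
Total annual escrow = $946.80 + $1,542.36 + $1,293.36 + $5,591.16 + $982.08 = $10,355.76
Monthly escrow = $10,355.76 / 12 = $862.98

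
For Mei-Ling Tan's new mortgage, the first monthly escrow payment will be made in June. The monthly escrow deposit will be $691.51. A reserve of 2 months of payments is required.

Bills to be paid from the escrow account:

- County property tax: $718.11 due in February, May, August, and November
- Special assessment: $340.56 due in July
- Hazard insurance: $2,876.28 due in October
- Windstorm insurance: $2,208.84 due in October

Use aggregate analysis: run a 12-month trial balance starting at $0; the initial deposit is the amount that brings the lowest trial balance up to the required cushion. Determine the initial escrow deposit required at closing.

$4,095.86

Cushion = 2 × $691.51 = $1,383.02
Trial balance (start $0, +$691.51 each month, − disbursements):
  Jun: +$691.51 → $691.51
  Jul: +$691.51 − $340.56 → $1,042.46
  Aug: +$691.51 − $718.11 → $1,015.86
  Sep: +$691.51 → $1,707.37
  Oct: +$691.51 − $5,085.12 → -$2,686.24
  Nov: +$691.51 − $718.11 → -$2,712.84
  Dec: +$691.51 → -$2,021.33
  Jan: +$691.51 → -$1,329.82
  Feb: +$691.51 − $718.11 → -$1,356.42
  Mar: +$691.51 → -$664.91
  Apr: +$691.51 → $26.60
  May: +$691.51 − $718.11 → $0.00
Lowest trial balance = -$2,712.84 (Nov)
Initial deposit = cushion − low point = $1,383.02 − (-$2,712.84) = $4,095.86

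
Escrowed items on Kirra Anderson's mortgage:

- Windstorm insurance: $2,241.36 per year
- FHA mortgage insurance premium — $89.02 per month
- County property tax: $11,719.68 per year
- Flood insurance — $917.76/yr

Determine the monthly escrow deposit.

Windstorm insurance: $2,241.36 annually
FHA mortgage insurance premium: $89.02 × 12 = $1,068.24 annually
County property tax: $11,719.68 annually
Flood insurance: $917.76 annually
Yearly total = $2,241.36 + $1,068.24 + $11,719.68 + $917.76 = $15,947.04
Monthly escrow = $15,947.04 ÷ 12 = $1,328.92

$1,328.92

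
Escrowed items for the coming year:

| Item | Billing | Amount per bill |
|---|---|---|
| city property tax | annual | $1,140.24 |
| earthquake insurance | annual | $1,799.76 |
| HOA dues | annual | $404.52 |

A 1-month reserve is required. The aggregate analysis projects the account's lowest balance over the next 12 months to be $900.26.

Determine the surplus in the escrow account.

City property tax — $1,140.24
Earthquake insurance — $1,799.76
HOA dues — $404.52
Combined annual = $1,140.24 + $1,799.76 + $404.52 = $3,344.52
Monthly escrow = $3,344.52 ÷ 12 = $278.71
Required cushion = 1 × $278.71 = $278.71
Excess over cushion: $900.26 − $278.71 = $621.55

$621.55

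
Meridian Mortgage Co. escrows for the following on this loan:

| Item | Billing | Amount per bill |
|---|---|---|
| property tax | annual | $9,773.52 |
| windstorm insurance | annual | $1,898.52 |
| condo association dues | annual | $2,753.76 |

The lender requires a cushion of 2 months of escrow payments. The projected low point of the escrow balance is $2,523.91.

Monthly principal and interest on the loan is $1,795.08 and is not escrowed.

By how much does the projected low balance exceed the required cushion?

Property tax = $9,773.52 annually
Windstorm insurance = $1,898.52 annually
Condo association dues = $2,753.76 annually
Total per year = $9,773.52 + $1,898.52 + $2,753.76 = $14,425.80
Monthly = $14,425.80 ÷ 12 = $1,202.15
Required reserve = 2 × $1,202.15 = $2,404.30
Excess over cushion: $2,523.91 − $2,404.30 = $119.61

$119.61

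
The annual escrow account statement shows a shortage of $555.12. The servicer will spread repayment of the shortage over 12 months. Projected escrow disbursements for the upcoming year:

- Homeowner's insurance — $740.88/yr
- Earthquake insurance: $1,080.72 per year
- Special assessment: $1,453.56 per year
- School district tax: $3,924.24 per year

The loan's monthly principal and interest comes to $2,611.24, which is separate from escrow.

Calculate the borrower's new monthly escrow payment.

$646.21

Homeowner's insurance = $740.88/yr
Earthquake insurance = $1,080.72/yr
Special assessment = $1,453.56/yr
School district tax = $3,924.24/yr
Total annual escrow = $740.88 + $1,080.72 + $1,453.56 + $3,924.24 = $7,199.40
Per month = $7,199.40 / 12 = $599.95
Monthly shortage recovery: $555.12 / 12 = $46.26
Adjusted monthly = $599.95 + $46.26 = $646.21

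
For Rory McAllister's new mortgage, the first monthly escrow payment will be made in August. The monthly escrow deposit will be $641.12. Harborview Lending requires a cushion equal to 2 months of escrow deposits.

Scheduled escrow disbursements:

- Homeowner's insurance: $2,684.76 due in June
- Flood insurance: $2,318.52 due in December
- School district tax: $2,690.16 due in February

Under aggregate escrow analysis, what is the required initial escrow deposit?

Cushion = 2 × $641.12 = $1,282.24
Trial balance (start $0, +$641.12 each month, − disbursements):
  Aug: +$641.12 → $641.12
  Sep: +$641.12 → $1,282.24
  Oct: +$641.12 → $1,923.36
  Nov: +$641.12 → $2,564.48
  Dec: +$641.12 − $2,318.52 → $887.08
  Jan: +$641.12 → $1,528.20
  Feb: +$641.12 − $2,690.16 → -$520.84
  Mar: +$641.12 → $120.28
  Apr: +$641.12 → $761.40
  May: +$641.12 → $1,402.52
  Jun: +$641.12 − $2,684.76 → -$641.12
  Jul: +$641.12 → $0.00
Lowest trial balance = -$641.12 (Jun)
Initial deposit = cushion − low point = $1,282.24 − (-$641.12) = $1,923.36

$1,923.36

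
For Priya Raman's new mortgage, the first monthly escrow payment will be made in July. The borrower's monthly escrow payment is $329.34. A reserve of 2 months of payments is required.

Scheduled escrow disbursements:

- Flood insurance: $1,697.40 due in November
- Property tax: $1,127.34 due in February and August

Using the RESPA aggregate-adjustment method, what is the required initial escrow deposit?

$1,976.04

Cushion = 2 × $329.34 = $658.68
Trial balance (start $0, +$329.34 each month, − disbursements):
  Jul: +$329.34 → $329.34
  Aug: +$329.34 − $1,127.34 → -$468.66
  Sep: +$329.34 → -$139.32
  Oct: +$329.34 → $190.02
  Nov: +$329.34 − $1,697.40 → -$1,178.04
  Dec: +$329.34 → -$848.70
  Jan: +$329.34 → -$519.36
  Feb: +$329.34 − $1,127.34 → -$1,317.36
  Mar: +$329.34 → -$988.02
  Apr: +$329.34 → -$658.68
  May: +$329.34 → -$329.34
  Jun: +$329.34 → $0.00
Lowest trial balance = -$1,317.36 (Feb)
Initial deposit = cushion − low point = $658.68 − (-$1,317.36) = $1,976.04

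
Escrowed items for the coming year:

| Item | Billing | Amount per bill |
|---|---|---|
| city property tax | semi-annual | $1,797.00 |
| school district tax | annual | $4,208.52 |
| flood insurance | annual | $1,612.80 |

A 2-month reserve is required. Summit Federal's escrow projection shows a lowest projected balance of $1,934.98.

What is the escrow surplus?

City property tax = $1,797.00 × 2 = $3,594.00 per year
School district tax = $4,208.52 per year
Flood insurance = $1,612.80 per year
Combined annual = $3,594.00 + $4,208.52 + $1,612.80 = $9,415.32
Monthly = $9,415.32 ÷ 12 = $784.61
Cushion = 2 × $784.61 = $1,569.22
Excess over cushion: $1,934.98 − $1,569.22 = $365.76

$365.76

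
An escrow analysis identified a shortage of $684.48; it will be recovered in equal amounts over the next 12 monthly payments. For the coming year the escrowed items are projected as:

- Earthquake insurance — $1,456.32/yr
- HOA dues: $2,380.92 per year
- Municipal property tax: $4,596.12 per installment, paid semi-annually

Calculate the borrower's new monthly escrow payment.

Earthquake insurance — $1,456.32 annually
HOA dues — $2,380.92 annually
Municipal property tax — $4,596.12 × 2 = $9,192.24 annually
Total per year = $1,456.32 + $2,380.92 + $9,192.24 = $13,029.48
Per month = $13,029.48 / 12 = $1,085.79
Monthly shortage recovery: $684.48 ÷ 12 = $57.04
Adjusted monthly = $1,085.79 + $57.04 = $1,142.83

$1,142.83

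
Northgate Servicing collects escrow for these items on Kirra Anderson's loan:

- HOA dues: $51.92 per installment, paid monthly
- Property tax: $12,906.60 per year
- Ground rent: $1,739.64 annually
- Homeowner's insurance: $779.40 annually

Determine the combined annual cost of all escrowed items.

$16,048.68

HOA dues — $51.92 × 12 = $623.04 annually
Property tax — $12,906.60 annually
Ground rent — $1,739.64 annually
Homeowner's insurance — $779.40 annually
Total per year = $16,048.68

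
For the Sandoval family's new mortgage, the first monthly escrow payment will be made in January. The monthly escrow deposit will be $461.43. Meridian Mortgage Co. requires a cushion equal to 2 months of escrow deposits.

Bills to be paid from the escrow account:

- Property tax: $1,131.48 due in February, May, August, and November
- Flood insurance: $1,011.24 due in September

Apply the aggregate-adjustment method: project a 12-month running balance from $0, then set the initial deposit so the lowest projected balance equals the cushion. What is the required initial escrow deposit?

$1,384.29

Cushion = 2 × $461.43 = $922.86
Trial balance (start $0, +$461.43 each month, − disbursements):
  Jan: +$461.43 → $461.43
  Feb: +$461.43 − $1,131.48 → -$208.62
  Mar: +$461.43 → $252.81
  Apr: +$461.43 → $714.24
  May: +$461.43 − $1,131.48 → $44.19
  Jun: +$461.43 → $505.62
  Jul: +$461.43 → $967.05
  Aug: +$461.43 − $1,131.48 → $297.00
  Sep: +$461.43 − $1,011.24 → -$252.81
  Oct: +$461.43 → $208.62
  Nov: +$461.43 − $1,131.48 → -$461.43
  Dec: +$461.43 → $0.00
Lowest trial balance = -$461.43 (Nov)
Initial deposit = cushion − low point = $922.86 − (-$461.43) = $1,384.29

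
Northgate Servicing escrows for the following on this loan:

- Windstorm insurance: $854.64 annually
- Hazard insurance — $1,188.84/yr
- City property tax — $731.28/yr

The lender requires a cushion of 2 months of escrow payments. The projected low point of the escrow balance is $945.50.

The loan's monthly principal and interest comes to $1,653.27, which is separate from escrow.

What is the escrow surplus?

$483.04

Windstorm insurance = $854.64 per year
Hazard insurance = $1,188.84 per year
City property tax = $731.28 per year
Yearly total = $2,774.76
Base monthly escrow = $2,774.76 / 12 = $231.23
Cushion = 2 × $231.23 = $462.46
Excess over cushion: $945.50 − $462.46 = $483.04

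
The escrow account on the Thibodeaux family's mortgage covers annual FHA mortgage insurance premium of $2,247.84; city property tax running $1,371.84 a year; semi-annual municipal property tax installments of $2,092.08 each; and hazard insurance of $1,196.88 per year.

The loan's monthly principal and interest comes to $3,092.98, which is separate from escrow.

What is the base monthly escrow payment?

$750.06

FHA mortgage insurance premium = $2,247.84
City property tax = $1,371.84
Municipal property tax = $2,092.08 × 2 = $4,184.16
Hazard insurance = $1,196.88
Combined annual = $9,000.72
Monthly = $9,000.72 ÷ 12 = $750.06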